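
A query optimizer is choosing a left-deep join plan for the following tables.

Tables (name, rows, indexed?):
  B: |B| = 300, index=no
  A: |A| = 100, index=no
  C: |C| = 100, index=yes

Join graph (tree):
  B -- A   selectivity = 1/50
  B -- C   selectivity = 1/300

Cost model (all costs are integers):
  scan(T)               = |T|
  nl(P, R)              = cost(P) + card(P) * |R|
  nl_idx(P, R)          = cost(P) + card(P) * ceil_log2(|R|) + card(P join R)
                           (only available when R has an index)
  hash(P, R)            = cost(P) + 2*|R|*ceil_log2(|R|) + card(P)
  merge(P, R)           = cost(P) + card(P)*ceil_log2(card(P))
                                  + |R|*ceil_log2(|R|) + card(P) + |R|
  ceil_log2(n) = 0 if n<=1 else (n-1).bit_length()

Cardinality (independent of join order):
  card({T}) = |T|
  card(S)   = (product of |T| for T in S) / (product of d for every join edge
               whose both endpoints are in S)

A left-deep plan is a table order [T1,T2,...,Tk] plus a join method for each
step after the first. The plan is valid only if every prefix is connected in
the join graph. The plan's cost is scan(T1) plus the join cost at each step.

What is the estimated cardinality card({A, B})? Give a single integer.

Tables in S: A(100), B(300)
Edges inside S: B-A(d=50)
numerator = 100 * 300 = 30000
denominator = 50 = 50
card(S) = 30000 / 50 = 600

600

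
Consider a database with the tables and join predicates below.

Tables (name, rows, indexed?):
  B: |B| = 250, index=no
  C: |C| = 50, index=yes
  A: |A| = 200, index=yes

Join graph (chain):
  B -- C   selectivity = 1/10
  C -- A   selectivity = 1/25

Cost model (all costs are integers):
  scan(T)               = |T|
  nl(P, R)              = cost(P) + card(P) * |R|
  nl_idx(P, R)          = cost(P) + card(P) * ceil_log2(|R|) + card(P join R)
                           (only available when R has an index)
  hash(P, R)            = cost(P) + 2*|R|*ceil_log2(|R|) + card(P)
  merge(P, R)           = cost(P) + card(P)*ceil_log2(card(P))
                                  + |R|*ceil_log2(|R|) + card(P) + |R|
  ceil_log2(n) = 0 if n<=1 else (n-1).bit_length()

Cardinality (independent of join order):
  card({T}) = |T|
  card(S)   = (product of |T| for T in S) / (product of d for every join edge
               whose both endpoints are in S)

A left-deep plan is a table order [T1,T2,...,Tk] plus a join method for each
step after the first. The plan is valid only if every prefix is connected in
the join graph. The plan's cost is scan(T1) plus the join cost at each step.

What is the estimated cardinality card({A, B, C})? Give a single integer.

Tables in S: A(200), B(250), C(50)
Edges inside S: B-C(d=10), C-A(d=25)
numerator = 200 * 250 * 50 = 2500000
denominator = 10 * 25 = 250
card(S) = 2500000 / 250 = 10000

10000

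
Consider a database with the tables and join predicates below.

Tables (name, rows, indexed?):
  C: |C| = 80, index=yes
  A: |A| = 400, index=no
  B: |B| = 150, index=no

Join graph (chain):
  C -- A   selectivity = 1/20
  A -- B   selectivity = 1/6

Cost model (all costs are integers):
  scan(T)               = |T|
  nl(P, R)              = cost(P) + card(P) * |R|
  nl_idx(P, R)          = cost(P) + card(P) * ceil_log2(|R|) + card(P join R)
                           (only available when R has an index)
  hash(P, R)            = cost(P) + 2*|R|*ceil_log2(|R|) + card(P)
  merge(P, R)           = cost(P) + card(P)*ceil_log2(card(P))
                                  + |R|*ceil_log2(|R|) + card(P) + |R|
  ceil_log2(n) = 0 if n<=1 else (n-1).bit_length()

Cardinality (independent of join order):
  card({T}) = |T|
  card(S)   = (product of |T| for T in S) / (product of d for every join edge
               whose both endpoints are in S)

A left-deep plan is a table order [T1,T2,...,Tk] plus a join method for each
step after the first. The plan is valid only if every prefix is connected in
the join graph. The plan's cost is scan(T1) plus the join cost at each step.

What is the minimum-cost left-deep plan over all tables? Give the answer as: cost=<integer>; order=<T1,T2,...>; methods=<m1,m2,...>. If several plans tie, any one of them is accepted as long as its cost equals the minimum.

cost=5920; order=A,C,B; methods=hash,hash

Selinger DP (subsets sized 1..n):
  {C}: scan cost=80, card=80
  {A}: scan cost=400, card=400
  {B}: scan cost=150, card=150
  {AC}: card=1600; try (C,hash)→1920, (A,merge)→4720, (C,nl_idx)→4800, (C,merge)→5040, (A,hash)→7360, (A,nl)→32080 …(+1); best=1920 via (C,hash)
  {AB}: card=10000; try (B,hash)→3200, (A,merge)→5500, (B,merge)→5750, (A,hash)→7500, (A,nl)→60150, (B,nl)→60400; best=3200 via (B,hash)
  {ABC}: card=40000; try (B,hash)→5920, (C,hash)→14320, (B,merge)→22470, (C,nl_idx)→113200, (C,merge)→153840, (B,nl)→241920 …(+1); best=5920 via (B,hash)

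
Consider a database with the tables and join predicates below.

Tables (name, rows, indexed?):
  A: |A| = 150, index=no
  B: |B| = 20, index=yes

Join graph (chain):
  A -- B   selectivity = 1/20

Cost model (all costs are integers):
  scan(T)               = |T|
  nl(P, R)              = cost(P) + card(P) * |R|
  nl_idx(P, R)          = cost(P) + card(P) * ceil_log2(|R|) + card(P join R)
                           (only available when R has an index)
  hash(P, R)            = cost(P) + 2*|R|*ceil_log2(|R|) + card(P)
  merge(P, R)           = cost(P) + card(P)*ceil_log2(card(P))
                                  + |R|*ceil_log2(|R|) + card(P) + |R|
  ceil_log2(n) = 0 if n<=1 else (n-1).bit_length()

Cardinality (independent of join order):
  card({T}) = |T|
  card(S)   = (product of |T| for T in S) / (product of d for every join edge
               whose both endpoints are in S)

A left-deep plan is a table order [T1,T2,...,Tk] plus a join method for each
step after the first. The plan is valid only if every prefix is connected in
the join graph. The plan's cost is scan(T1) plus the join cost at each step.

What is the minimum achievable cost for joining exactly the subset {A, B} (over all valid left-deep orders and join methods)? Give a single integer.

500

Selinger DP over subsets of {A,B}:
  {A}: scan cost=150, card=150
  {B}: scan cost=20, card=20
  {AB}: card=150; try (B,hash)→500, (B,nl_idx)→1050, (A,merge)→1490, (B,merge)→1620, (A,hash)→2440, (A,nl)→3020 …(+1); best=500 via (B,hash)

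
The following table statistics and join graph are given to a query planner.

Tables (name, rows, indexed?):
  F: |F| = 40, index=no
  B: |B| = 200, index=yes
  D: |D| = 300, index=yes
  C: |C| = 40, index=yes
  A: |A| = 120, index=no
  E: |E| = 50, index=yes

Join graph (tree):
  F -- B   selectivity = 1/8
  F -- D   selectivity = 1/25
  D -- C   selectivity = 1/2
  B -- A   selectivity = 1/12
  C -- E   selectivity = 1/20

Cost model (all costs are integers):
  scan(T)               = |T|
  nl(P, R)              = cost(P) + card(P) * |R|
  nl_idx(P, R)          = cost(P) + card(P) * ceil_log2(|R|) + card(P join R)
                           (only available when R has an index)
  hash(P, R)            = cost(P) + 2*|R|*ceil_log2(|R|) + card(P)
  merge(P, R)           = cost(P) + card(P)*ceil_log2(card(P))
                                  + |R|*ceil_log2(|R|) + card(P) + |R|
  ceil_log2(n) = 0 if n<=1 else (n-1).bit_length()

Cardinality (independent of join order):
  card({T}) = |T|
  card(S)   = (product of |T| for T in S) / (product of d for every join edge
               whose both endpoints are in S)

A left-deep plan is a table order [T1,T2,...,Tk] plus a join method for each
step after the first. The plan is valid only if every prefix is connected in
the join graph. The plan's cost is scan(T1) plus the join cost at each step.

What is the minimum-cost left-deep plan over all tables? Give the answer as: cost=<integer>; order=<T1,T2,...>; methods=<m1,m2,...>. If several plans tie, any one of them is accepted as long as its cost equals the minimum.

Selinger DP (subsets sized 1..n):
  {F}: scan cost=40, card=40
  {B}: scan cost=200, card=200
  {D}: scan cost=300, card=300
  {C}: scan cost=40, card=40
  {A}: scan cost=120, card=120
  {E}: scan cost=50, card=50
  {BF}: card=1000; try (F,hash)→880, (B,nl_idx)→1360, (B,merge)→2120, (F,merge)→2280, (B,hash)→3280, (B,nl)→8040 …(+1); best=880 via (F,hash)
  {DF}: card=480; try (D,nl_idx)→880, (F,hash)→1080, (D,merge)→3320, (F,merge)→3580, (D,hash)→5480, (D,nl)→12040 …(+1); best=880 via (D,nl_idx)
  {AB}: card=2000; try (A,hash)→2080, (B,merge)→2880, (A,merge)→2960, (B,nl_idx)→3080, (B,hash)→3440, (B,nl)→24120 …(+1); best=2080 via (A,hash)
  {CD}: card=6000; try (C,hash)→1080, (D,merge)→3320, (C,merge)→3580, (D,hash)→5480, (D,nl_idx)→6400, (C,nl_idx)→8100 …(+2); best=1080 via (C,hash)
  {CE}: card=100; try (E,nl_idx)→380, (C,nl_idx)→450, (C,hash)→580, (E,merge)→670, (E,hash)→680, (C,merge)→680 …(+2); best=380 via (E,nl_idx)
  {BDF}: card=12000; try (B,hash)→4560, (D,hash)→7280, (B,merge)→7480, (D,merge)→14880, (B,nl_idx)→16720, (D,nl_idx)→21880 …(+2); best=4560 via (B,hash)
  {ABF}: card=10000; try (A,hash)→3560, (F,hash)→4560, (A,merge)→12840, (F,merge)→26360, (F,nl)→82080, (A,nl)→120880; best=3560 via (A,hash)
  {CDF}: card=9600; try (C,hash)→1840, (C,merge)→5960, (F,hash)→7560, (C,nl_idx)→13360, (C,nl)→20080, (F,merge)→85360 …(+1); best=1840 via (C,hash)
  {CDE}: card=15000; try (D,merge)→4180, (D,hash)→5880, (E,hash)→7680, (D,nl_idx)→16280, (D,nl)→30380, (E,nl_idx)→52080 …(+2); best=4180 via (D,merge)
  {BCDF}: card=240000; try (B,hash)→14640, (C,hash)→17040, (B,merge)→147640, (C,merge)→184840, (C,nl_idx)→316560, (B,nl_idx)→318640 …(+2); best=14640 via (B,hash)
  {ABDF}: card=120000; try (A,hash)→18240, (D,hash)→18960, (D,merge)→156560, (A,merge)→185520, (D,nl_idx)→213560, (A,nl)→1444560 …(+1); best=18240 via (A,hash)
  {CDEF}: card=24000; try (E,hash)→12040, (F,hash)→19660, (E,nl_idx)→83440, (E,merge)→146190, (F,merge)→229460, (E,nl)→481840 …(+1); best=12040 via (E,hash)
  {ABCDF}: card=2400000; try (C,hash)→138720, (A,hash)→256320, (C,merge)→2178520, (C,nl_idx)→3138240, (A,merge)→4575600, (C,nl)→4818240 …(+1); best=138720 via (C,hash)
  {BCDEF}: card=600000; try (B,hash)→39240, (E,hash)→255240, (B,merge)→397840, (B,nl_idx)→804040, (E,nl_idx)→2054640, (E,merge)→4574990 …(+2); best=39240 via (B,hash)
  {ABCDEF}: card=6000000; try (A,hash)→640920, (E,hash)→2539320, (A,merge)→12640200, (E,nl_idx)→20538720, (E,merge)→55339070, (A,nl)→72039240 …(+1); best=640920 via (A,hash)

cost=640920; order=F,D,C,E,B,A; methods=nl_idx,hash,hash,hash,hash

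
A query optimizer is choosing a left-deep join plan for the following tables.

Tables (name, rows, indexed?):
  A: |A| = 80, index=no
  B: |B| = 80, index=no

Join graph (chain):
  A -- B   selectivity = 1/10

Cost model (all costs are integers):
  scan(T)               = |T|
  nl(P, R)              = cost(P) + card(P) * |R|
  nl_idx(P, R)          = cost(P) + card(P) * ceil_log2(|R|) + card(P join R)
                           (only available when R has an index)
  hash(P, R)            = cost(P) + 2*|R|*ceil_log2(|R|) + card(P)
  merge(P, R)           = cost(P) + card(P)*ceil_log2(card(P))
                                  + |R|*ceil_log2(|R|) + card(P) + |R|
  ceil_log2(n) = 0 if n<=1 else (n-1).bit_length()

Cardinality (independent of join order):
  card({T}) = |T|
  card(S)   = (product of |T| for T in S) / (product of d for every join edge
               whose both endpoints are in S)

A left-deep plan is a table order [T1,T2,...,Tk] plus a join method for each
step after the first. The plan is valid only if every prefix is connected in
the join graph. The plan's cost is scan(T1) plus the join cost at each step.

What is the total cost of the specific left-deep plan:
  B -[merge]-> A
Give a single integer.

step 1: scan B: cost=80, card=80
step 2: join A via merge
    card(P join A) = 80*80/(10) = 640
    cost = 80 + 80*7 + 80*7 + 80 + 80 = 1360

1360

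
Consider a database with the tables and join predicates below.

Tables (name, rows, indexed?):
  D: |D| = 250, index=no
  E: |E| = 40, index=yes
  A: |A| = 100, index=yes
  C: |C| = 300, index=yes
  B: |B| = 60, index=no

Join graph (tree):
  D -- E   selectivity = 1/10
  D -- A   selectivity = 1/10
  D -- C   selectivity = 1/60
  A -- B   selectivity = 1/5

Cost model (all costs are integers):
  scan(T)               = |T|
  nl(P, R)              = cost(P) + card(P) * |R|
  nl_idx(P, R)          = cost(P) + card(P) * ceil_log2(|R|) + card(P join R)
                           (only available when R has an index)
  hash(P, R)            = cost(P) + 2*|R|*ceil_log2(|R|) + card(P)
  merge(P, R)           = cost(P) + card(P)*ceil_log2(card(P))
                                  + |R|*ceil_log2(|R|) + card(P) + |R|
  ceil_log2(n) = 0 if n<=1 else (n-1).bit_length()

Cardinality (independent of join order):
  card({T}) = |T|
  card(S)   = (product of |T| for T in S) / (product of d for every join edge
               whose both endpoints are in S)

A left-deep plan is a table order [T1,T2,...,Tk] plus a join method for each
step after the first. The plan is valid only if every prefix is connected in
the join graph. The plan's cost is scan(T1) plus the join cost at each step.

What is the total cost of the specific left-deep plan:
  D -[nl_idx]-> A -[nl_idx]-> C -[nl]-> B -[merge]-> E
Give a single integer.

3639780

step 1: scan D: cost=250, card=250
step 2: join A via nl_idx
    card(P join A) = 250*100/(10) = 2500
    cost = 250 + 250*7 + 2500 = 4500
step 3: join C via nl_idx
    card(P join C) = 2500*300/(60) = 12500
    cost = 4500 + 2500*9 + 12500 = 39500
step 4: join B via nl
    card(P join B) = 12500*60/(5) = 150000
    cost = 39500 + 12500*60 = 789500
step 5: join E via merge
    card(P join E) = 150000*40/(10) = 600000
    cost = 789500 + 150000*18 + 40*6 + 150000 + 40 = 3639780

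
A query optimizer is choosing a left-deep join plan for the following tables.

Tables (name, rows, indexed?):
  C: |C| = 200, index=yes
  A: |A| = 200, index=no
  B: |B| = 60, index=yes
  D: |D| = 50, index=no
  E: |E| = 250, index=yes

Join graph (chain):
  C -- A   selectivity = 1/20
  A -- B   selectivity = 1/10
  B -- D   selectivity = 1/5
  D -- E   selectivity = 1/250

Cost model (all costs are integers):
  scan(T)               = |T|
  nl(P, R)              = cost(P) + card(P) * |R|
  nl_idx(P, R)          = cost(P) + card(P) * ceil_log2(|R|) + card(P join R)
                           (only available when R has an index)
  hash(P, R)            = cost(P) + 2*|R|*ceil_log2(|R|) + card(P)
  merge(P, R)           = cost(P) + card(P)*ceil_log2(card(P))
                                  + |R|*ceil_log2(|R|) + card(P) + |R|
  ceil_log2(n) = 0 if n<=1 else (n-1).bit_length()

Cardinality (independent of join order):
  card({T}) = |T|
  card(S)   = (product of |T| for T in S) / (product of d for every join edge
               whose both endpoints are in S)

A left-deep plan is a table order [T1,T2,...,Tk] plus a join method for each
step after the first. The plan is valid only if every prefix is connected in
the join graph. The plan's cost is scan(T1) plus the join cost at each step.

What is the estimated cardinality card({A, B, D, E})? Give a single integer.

Tables in S: A(200), B(60), D(50), E(250)
Edges inside S: A-B(d=10), B-D(d=5), D-E(d=250)
numerator = 200 * 60 * 50 * 250 = 150000000
denominator = 10 * 5 * 250 = 12500
card(S) = 150000000 / 12500 = 12000

12000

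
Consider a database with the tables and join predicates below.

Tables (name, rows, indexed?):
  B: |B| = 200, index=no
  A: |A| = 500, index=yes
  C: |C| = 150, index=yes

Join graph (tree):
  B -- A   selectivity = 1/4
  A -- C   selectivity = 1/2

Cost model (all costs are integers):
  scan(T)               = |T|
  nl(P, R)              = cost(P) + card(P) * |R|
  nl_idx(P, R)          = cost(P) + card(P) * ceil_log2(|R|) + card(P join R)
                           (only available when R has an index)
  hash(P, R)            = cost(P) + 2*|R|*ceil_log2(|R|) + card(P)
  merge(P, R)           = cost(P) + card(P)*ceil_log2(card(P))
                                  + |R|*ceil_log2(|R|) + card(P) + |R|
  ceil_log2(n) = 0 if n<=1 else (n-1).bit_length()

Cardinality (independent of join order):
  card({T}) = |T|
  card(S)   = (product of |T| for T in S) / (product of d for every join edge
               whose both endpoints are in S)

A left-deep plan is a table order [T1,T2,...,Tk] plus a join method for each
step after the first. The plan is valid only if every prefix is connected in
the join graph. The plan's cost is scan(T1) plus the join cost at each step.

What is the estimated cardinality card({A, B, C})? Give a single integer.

1875000

Tables in S: A(500), B(200), C(150)
Edges inside S: B-A(d=4), A-C(d=2)
numerator = 500 * 200 * 150 = 15000000
denominator = 4 * 2 = 8
card(S) = 15000000 / 8 = 1875000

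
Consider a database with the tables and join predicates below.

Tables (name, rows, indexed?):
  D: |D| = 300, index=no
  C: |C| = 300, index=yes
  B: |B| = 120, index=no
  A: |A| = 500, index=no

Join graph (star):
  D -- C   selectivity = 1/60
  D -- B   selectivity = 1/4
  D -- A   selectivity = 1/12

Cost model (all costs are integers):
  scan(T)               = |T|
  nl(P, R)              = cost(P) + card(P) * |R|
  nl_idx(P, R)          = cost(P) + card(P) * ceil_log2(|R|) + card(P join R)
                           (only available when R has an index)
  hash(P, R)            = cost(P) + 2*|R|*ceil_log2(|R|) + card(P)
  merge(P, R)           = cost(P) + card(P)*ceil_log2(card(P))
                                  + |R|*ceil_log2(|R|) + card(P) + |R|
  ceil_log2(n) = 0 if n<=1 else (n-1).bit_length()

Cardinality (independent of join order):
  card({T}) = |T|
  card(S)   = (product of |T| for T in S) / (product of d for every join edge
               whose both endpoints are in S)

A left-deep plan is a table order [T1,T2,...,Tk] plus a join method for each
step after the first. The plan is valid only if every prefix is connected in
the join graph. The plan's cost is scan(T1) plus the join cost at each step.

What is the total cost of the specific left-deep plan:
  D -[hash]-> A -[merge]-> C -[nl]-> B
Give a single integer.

step 1: scan D: cost=300, card=300
step 2: join A via hash
    card(P join A) = 300*500/(12) = 12500
    cost = 300 + 2*500*9 + 300 = 9600
step 3: join C via merge
    card(P join C) = 12500*300/(60) = 62500
    cost = 9600 + 12500*14 + 300*9 + 12500 + 300 = 200100
step 4: join B via nl
    card(P join B) = 62500*120/(4) = 1875000
    cost = 200100 + 62500*120 = 7700100

7700100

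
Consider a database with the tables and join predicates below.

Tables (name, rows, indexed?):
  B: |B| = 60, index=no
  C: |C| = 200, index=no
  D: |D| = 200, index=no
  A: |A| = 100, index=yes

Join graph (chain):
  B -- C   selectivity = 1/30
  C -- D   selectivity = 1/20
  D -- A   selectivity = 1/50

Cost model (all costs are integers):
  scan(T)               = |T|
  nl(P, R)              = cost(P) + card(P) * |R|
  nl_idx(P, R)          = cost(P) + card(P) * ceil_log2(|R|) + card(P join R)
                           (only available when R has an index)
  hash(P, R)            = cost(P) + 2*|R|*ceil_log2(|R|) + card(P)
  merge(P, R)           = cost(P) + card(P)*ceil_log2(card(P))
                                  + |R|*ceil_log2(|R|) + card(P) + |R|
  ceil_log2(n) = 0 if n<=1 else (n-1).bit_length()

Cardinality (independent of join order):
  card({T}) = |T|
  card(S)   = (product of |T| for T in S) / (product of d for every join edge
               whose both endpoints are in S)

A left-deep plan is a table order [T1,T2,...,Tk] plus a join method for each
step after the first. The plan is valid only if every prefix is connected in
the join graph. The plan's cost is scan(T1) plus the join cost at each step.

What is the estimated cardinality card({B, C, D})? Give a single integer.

4000

Tables in S: B(60), C(200), D(200)
Edges inside S: B-C(d=30), C-D(d=20)
numerator = 60 * 200 * 200 = 2400000
denominator = 30 * 20 = 600
card(S) = 2400000 / 600 = 4000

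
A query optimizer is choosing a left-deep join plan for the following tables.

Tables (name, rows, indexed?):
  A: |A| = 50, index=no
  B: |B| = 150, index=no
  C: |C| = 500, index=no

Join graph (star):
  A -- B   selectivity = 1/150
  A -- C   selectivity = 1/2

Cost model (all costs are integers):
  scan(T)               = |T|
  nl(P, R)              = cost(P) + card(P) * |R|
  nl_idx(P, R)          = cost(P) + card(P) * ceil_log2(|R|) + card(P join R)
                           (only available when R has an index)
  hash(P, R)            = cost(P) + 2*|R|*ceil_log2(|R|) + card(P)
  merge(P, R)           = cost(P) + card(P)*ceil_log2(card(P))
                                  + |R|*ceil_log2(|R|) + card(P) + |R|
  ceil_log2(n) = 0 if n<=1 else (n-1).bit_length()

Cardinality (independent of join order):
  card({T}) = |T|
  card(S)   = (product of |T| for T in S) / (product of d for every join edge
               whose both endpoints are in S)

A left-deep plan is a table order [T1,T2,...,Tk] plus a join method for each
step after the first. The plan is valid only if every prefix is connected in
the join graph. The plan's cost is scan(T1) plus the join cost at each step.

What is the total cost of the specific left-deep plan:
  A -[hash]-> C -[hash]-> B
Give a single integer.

step 1: scan A: cost=50, card=50
step 2: join C via hash
    card(P join C) = 50*500/(2) = 12500
    cost = 50 + 2*500*9 + 50 = 9100
step 3: join B via hash
    card(P join B) = 12500*150/(150) = 12500
    cost = 9100 + 2*150*8 + 12500 = 24000

24000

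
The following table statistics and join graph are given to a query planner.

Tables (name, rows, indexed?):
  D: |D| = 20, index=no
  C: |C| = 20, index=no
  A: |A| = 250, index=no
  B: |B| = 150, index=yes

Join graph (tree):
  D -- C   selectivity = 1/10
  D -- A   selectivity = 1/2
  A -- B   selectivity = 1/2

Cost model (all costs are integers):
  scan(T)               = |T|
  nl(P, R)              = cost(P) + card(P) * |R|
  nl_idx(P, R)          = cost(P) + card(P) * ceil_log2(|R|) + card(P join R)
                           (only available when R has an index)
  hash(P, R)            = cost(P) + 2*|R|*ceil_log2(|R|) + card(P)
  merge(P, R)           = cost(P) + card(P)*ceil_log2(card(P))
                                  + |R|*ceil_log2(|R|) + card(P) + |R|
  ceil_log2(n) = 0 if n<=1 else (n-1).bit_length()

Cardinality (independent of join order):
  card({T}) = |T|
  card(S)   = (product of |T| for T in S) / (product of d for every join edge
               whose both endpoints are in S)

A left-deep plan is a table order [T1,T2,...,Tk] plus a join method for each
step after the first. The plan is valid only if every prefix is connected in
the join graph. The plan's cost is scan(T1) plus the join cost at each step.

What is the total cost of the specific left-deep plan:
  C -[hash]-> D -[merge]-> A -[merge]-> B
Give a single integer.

step 1: scan C: cost=20, card=20
step 2: join D via hash
    card(P join D) = 20*20/(10) = 40
    cost = 20 + 2*20*5 + 20 = 240
step 3: join A via merge
    card(P join A) = 40*250/(2) = 5000
    cost = 240 + 40*6 + 250*8 + 40 + 250 = 2770
step 4: join B via merge
    card(P join B) = 5000*150/(2) = 375000
    cost = 2770 + 5000*13 + 150*8 + 5000 + 150 = 74120

74120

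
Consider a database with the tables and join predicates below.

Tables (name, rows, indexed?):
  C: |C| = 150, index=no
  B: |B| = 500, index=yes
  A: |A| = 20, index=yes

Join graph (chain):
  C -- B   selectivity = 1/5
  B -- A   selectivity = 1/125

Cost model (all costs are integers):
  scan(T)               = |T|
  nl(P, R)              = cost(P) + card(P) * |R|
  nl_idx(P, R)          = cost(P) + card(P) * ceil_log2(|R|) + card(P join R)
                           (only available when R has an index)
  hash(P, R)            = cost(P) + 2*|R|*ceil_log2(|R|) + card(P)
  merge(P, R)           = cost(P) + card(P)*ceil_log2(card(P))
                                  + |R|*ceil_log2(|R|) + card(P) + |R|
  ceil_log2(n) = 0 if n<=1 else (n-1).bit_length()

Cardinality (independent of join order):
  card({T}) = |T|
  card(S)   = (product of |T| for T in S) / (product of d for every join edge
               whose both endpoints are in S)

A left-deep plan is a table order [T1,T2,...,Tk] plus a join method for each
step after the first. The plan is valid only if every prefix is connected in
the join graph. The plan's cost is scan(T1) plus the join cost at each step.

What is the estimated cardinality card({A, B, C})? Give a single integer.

2400

Tables in S: A(20), B(500), C(150)
Edges inside S: C-B(d=5), B-A(d=125)
numerator = 20 * 500 * 150 = 1500000
denominator = 5 * 125 = 625
card(S) = 1500000 / 625 = 2400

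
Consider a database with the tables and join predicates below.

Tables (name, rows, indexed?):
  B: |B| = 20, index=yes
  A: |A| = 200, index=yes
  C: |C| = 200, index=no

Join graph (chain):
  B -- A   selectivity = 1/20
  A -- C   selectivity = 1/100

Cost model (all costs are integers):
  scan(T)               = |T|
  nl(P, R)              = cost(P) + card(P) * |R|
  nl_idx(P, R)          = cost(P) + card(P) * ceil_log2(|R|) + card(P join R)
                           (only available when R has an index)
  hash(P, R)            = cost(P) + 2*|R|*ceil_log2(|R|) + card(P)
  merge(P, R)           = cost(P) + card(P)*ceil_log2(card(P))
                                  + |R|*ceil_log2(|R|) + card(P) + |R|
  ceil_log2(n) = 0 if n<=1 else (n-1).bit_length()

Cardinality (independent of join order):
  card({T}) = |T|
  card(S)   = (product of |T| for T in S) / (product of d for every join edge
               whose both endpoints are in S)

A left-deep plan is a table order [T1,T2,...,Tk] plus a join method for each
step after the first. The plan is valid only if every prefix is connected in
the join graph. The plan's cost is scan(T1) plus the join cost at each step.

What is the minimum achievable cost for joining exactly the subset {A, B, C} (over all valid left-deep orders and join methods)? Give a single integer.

2800

Selinger DP over subsets of {A,B,C}:
  {B}: scan cost=20, card=20
  {A}: scan cost=200, card=200
  {C}: scan cost=200, card=200
  {AB}: card=200; try (A,nl_idx)→380, (B,hash)→600, (B,nl_idx)→1400, (A,merge)→1940, (B,merge)→2120, (A,hash)→3240 …(+2); best=380 via (A,nl_idx)
  {AC}: card=400; try (A,nl_idx)→2200, (C,hash)→3600, (A,hash)→3600, (C,merge)→3800, (A,merge)→3800, (C,nl)→40200 …(+1); best=2200 via (A,nl_idx)
  {ABC}: card=400; try (B,hash)→2800, (C,hash)→3780, (C,merge)→3980, (B,nl_idx)→4600, (B,merge)→6320, (B,nl)→10200 …(+1); best=2800 via (B,hash)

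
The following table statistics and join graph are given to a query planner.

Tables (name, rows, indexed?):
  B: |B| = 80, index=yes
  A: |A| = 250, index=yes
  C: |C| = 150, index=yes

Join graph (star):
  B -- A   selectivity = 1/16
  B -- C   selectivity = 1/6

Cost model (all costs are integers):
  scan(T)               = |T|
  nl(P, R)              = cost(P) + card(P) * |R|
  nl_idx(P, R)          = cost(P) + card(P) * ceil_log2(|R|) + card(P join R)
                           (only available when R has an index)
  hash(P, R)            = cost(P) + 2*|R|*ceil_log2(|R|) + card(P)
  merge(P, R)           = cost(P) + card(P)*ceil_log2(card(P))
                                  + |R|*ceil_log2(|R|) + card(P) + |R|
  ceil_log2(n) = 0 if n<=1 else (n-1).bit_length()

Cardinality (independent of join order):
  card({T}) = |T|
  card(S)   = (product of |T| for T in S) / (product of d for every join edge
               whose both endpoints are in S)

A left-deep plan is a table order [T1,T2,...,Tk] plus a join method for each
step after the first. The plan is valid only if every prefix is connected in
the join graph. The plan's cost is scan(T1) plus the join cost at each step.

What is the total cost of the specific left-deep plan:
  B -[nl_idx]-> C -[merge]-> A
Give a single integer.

step 1: scan B: cost=80, card=80
step 2: join C via nl_idx
    card(P join C) = 80*150/(6) = 2000
    cost = 80 + 80*8 + 2000 = 2720
step 3: join A via merge
    card(P join A) = 2000*250/(16) = 31250
    cost = 2720 + 2000*11 + 250*8 + 2000 + 250 = 28970

28970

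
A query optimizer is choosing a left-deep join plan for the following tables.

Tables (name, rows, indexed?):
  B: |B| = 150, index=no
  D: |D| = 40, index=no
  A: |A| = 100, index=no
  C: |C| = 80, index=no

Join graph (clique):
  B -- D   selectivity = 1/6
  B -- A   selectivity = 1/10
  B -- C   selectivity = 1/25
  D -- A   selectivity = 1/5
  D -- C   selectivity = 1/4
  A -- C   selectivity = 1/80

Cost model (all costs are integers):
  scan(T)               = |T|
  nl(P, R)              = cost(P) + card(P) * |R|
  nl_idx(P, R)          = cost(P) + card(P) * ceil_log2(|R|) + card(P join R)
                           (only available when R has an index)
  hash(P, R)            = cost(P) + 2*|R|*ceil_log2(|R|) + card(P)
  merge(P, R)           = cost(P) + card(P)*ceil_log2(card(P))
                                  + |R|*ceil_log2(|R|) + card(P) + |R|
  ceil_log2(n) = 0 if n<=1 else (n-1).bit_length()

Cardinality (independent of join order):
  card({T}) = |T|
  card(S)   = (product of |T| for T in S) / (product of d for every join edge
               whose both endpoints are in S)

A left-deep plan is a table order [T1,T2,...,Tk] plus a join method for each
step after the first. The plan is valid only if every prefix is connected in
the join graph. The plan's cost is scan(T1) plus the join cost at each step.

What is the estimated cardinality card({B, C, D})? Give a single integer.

Tables in S: B(150), C(80), D(40)
Edges inside S: B-D(d=6), B-C(d=25), D-C(d=4)
numerator = 150 * 80 * 40 = 480000
denominator = 6 * 25 * 4 = 600
card(S) = 480000 / 600 = 800

800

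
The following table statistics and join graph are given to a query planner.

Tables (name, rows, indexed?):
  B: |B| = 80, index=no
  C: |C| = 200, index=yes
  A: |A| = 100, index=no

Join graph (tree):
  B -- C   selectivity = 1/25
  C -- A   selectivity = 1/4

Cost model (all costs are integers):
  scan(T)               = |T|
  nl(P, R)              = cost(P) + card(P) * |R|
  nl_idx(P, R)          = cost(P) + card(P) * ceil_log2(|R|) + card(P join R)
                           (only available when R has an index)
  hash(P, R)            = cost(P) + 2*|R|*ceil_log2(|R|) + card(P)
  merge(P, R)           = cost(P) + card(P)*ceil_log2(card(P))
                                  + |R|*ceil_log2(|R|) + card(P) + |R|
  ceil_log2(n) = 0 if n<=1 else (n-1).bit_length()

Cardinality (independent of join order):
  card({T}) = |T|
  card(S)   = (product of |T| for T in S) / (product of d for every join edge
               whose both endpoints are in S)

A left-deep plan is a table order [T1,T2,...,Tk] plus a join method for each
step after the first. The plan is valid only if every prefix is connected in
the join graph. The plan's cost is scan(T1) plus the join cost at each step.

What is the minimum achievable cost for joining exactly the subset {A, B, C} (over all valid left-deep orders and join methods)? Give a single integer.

Selinger DP over subsets of {A,B,C}:
  {B}: scan cost=80, card=80
  {C}: scan cost=200, card=200
  {A}: scan cost=100, card=100
  {BC}: card=640; try (C,nl_idx)→1360, (B,hash)→1520, (C,merge)→2520, (B,merge)→2640, (C,hash)→3360, (C,nl)→16080 …(+1); best=1360 via (C,nl_idx)
  {AC}: card=5000; try (A,hash)→1800, (C,merge)→2700, (A,merge)→2800, (C,hash)→3400, (C,nl_idx)→5900, (C,nl)→20100 …(+1); best=1800 via (A,hash)
  {ABC}: card=16000; try (A,hash)→3400, (B,hash)→7920, (A,merge)→9200, (A,nl)→65360, (B,merge)→72440, (B,nl)→401800; best=3400 via (A,hash)

3400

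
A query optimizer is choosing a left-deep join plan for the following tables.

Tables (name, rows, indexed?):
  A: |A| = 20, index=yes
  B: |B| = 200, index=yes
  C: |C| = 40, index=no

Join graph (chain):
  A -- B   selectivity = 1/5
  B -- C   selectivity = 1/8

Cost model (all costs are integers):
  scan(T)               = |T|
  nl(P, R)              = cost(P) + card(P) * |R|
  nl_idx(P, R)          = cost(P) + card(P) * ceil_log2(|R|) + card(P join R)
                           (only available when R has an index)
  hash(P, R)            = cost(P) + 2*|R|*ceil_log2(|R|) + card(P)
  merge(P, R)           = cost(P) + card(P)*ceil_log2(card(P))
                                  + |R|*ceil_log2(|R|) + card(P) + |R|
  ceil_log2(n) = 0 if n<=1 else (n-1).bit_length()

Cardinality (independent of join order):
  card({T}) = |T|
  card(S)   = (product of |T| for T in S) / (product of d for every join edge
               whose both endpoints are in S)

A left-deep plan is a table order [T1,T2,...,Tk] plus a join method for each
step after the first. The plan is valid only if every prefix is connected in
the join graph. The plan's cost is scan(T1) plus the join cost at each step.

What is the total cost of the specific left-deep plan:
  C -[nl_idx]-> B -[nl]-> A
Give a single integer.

21360

step 1: scan C: cost=40, card=40
step 2: join B via nl_idx
    card(P join B) = 40*200/(8) = 1000
    cost = 40 + 40*8 + 1000 = 1360
step 3: join A via nl
    card(P join A) = 1000*20/(5) = 4000
    cost = 1360 + 1000*20 = 21360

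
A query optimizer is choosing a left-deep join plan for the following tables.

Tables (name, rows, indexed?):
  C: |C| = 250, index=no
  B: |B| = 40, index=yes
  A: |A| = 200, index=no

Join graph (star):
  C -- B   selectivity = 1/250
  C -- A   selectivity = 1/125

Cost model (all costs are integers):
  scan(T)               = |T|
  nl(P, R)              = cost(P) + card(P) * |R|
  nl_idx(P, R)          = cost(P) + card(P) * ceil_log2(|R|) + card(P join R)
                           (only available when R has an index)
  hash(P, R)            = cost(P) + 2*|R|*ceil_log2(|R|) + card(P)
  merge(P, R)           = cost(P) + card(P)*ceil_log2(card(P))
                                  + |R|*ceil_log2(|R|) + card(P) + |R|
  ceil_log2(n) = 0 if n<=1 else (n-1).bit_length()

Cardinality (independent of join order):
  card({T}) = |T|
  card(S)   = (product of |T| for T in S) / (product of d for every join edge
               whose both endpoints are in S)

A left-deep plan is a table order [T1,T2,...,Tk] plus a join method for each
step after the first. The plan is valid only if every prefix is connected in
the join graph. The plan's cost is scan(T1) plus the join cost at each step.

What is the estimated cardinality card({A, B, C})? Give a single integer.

64

Tables in S: A(200), B(40), C(250)
Edges inside S: C-B(d=250), C-A(d=125)
numerator = 200 * 40 * 250 = 2000000
denominator = 250 * 125 = 31250
card(S) = 2000000 / 31250 = 64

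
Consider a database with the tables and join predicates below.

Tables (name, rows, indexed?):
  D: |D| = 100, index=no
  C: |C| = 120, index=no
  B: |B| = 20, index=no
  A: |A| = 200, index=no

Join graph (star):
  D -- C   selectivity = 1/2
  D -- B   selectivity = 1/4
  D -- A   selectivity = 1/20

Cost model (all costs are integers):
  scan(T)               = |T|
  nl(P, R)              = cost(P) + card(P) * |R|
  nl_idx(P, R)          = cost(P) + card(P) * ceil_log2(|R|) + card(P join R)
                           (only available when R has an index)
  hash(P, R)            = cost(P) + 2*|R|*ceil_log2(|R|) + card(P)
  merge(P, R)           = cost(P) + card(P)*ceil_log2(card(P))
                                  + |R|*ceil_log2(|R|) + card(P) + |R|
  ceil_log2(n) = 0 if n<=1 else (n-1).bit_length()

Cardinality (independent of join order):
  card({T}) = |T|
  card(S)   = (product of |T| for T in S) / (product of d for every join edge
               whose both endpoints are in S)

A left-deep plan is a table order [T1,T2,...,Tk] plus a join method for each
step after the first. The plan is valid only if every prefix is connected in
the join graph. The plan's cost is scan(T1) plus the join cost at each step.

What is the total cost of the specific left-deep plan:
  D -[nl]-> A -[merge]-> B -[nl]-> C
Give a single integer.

step 1: scan D: cost=100, card=100
step 2: join A via nl
    card(P join A) = 100*200/(20) = 1000
    cost = 100 + 100*200 = 20100
step 3: join B via merge
    card(P join B) = 1000*20/(4) = 5000
    cost = 20100 + 1000*10 + 20*5 + 1000 + 20 = 31220
step 4: join C via nl
    card(P join C) = 5000*120/(2) = 300000
    cost = 31220 + 5000*120 = 631220

631220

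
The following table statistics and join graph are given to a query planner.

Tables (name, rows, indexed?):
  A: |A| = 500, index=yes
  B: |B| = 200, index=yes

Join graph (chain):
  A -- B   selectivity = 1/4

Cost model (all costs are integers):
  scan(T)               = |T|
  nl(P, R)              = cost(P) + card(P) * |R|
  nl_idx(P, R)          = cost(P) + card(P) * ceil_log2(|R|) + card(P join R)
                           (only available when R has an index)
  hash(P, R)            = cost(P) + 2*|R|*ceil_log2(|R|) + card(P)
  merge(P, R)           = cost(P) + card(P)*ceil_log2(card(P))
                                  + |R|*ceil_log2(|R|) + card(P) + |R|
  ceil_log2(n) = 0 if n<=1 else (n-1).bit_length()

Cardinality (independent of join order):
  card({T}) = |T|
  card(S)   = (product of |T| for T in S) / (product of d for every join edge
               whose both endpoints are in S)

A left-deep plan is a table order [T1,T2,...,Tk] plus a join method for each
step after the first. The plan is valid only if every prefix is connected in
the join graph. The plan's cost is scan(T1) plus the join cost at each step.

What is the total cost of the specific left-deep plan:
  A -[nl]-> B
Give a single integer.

100500

step 1: scan A: cost=500, card=500
step 2: join B via nl
    card(P join B) = 500*200/(4) = 25000
    cost = 500 + 500*200 = 100500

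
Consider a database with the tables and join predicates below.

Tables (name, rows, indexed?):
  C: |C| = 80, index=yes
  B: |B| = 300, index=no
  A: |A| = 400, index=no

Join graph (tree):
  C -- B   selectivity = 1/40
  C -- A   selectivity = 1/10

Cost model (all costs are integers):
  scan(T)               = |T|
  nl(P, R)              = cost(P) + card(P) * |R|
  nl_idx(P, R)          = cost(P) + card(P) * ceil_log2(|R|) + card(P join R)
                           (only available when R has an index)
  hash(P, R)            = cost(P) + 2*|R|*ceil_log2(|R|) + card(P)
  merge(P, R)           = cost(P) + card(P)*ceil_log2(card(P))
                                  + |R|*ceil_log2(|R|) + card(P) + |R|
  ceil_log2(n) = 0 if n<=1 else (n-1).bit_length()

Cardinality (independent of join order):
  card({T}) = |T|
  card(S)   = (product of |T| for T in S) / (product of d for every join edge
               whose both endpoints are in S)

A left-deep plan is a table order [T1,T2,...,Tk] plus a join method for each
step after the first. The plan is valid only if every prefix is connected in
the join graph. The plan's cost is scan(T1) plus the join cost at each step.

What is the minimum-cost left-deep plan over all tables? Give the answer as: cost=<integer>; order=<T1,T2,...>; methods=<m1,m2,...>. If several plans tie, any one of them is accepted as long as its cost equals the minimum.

Selinger DP (subsets sized 1..n):
  {C}: scan cost=80, card=80
  {B}: scan cost=300, card=300
  {A}: scan cost=400, card=400
  {BC}: card=600; try (C,hash)→1720, (C,nl_idx)→3000, (B,merge)→3720, (C,merge)→3940, (B,hash)→5560, (B,nl)→24080 …(+1); best=1720 via (C,hash)
  {AC}: card=3200; try (C,hash)→1920, (A,merge)→4720, (C,merge)→5040, (C,nl_idx)→6400, (A,hash)→7360, (A,nl)→32080 …(+1); best=1920 via (C,hash)
  {ABC}: card=24000; try (A,hash)→9520, (B,hash)→10520, (A,merge)→12320, (B,merge)→46520, (A,nl)→241720, (B,nl)→961920; best=9520 via (A,hash)

cost=9520; order=B,C,A; methods=hash,hash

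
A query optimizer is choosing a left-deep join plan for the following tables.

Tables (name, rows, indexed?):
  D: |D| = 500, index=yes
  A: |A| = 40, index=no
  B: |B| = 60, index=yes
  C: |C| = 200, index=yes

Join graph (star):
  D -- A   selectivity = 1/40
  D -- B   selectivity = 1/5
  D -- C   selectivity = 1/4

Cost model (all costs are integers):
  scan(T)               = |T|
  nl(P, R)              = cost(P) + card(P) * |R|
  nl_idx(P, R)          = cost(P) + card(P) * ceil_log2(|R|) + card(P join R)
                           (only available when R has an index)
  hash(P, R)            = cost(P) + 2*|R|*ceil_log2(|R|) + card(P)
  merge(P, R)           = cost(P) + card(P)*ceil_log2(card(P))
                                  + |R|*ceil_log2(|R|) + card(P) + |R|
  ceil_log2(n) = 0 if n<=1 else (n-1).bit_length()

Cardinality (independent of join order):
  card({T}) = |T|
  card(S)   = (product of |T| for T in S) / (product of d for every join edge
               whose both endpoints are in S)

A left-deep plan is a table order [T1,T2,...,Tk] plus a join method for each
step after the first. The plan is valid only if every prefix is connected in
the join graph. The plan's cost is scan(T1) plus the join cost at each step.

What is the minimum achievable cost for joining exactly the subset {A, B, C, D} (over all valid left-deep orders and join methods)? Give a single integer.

Selinger DP over subsets of {A,B,C,D}:
  {D}: scan cost=500, card=500
  {A}: scan cost=40, card=40
  {B}: scan cost=60, card=60
  {C}: scan cost=200, card=200
  {AD}: card=500; try (D,nl_idx)→900, (A,hash)→1480, (D,merge)→5320, (A,merge)→5780, (D,hash)→9080, (D,nl)→20040 …(+1); best=900 via (D,nl_idx)
  {BD}: card=6000; try (B,hash)→1720, (D,merge)→5480, (B,merge)→5920, (D,nl_idx)→6600, (D,hash)→9120, (B,nl_idx)→9500 …(+2); best=1720 via (B,hash)
  {CD}: card=25000; try (C,hash)→4200, (D,merge)→7000, (C,merge)→7300, (D,hash)→9400, (D,nl_idx)→27000, (C,nl_idx)→29500 …(+2); best=4200 via (C,hash)
  {ABD}: card=6000; try (B,hash)→2120, (B,merge)→6320, (A,hash)→8200, (B,nl_idx)→9900, (B,nl)→30900, (A,merge)→86000 …(+1); best=2120 via (B,hash)
  {ACD}: card=25000; try (C,hash)→4600, (C,merge)→7700, (A,hash)→29680, (C,nl_idx)→29900, (C,nl)→100900, (A,merge)→404480 …(+1); best=4600 via (C,hash)
  {BCD}: card=300000; try (C,hash)→10920, (B,hash)→29920, (C,merge)→87520, (C,nl_idx)→349720, (B,merge)→404620, (B,nl_idx)→454200 …(+2); best=10920 via (C,hash)
  {ABCD}: card=300000; try (C,hash)→11320, (B,hash)→30320, (C,merge)→87920, (A,hash)→311400, (C,nl_idx)→350120, (B,merge)→405020 …(+5); best=11320 via (C,hash)

11320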